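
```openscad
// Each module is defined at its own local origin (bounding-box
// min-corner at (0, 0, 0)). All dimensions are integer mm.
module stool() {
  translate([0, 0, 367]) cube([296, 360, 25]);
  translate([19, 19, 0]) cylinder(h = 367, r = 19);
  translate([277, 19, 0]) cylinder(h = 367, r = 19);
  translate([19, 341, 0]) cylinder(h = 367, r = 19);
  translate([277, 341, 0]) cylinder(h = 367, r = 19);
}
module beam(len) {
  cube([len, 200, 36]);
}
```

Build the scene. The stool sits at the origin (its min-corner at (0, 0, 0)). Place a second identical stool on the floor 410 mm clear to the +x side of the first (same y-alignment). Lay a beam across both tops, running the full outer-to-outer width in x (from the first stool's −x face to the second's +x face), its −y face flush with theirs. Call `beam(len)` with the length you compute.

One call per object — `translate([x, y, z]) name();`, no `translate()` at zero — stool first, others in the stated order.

stool();
translate([706, 0, 0]) stool();
translate([0, 0, 392]) beam(1002);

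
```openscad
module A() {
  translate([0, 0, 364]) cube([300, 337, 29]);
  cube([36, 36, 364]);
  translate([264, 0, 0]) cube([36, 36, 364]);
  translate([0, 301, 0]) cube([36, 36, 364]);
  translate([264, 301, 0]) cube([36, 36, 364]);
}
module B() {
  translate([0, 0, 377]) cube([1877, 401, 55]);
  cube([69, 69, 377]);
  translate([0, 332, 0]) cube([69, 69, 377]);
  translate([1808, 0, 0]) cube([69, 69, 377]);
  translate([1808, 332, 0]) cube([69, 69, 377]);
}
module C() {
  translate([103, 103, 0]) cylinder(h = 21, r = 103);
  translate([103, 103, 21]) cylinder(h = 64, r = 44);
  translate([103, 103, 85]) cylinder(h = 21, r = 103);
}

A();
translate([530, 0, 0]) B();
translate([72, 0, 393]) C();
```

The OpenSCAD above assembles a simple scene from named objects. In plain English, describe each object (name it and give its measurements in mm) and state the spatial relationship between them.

A is a simple wooden stool: a rectangular seat 300 mm (x) by 337 mm (y), 29 mm thick, top face at z = 393 mm, on four square legs, each 36×36 mm in cross-section. The legs rest on z = 0, each flush with a corner of the seat.

B is a bench: a 1877×401 mm seat slab, 55 mm thick, top at z = 432 mm, on four 69×69 mm square legs flush with the seat corners and standing on z = 0.

C is a spool: two coaxial disc flanges of radius 103 mm and thickness 21 mm, joined by a core cylinder of radius 44 mm and height 64 mm. The lower flange rests on z = 0 and the three cylinders share a vertical axis.

The bench is on the floor beside the stool on its +x side. The spool is on top of the stool.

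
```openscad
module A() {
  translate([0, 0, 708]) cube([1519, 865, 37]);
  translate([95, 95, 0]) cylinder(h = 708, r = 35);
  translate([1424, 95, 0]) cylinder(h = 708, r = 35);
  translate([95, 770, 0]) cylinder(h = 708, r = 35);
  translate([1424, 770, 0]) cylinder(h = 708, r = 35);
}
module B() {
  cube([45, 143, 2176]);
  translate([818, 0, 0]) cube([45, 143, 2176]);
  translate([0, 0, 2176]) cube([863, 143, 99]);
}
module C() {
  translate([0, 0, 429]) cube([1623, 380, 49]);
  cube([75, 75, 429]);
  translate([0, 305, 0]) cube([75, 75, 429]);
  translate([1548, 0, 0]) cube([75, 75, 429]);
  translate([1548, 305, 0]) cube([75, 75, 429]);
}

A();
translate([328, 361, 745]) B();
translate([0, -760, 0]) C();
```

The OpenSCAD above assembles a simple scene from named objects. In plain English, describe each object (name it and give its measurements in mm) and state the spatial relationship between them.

A is a rectangular dining table. The top is 1519×865×37 mm with its upper surface at z = 745 mm. It stands on four round legs of 70 mm diameter, each leg's bounding box inset 60 mm from the nearest pair of top edges, running from the floor to the underside of the top.

B is a door frame. The clear opening is 773 mm wide and 2176 mm high. Two 45 mm wide jambs, 143 mm deep, stand either side of the opening from the floor to the top of the opening. A 99 mm thick head sits across the top of both jambs, spanning the full outside width of the frame.

C is a bench: a 1623×380 mm seat slab, 49 mm thick, top at z = 478 mm, on four 75×75 mm square legs flush with the seat corners and standing on z = 0.

The door frame is on top of the table, centred. The bench is on the floor beside the table on its −y side.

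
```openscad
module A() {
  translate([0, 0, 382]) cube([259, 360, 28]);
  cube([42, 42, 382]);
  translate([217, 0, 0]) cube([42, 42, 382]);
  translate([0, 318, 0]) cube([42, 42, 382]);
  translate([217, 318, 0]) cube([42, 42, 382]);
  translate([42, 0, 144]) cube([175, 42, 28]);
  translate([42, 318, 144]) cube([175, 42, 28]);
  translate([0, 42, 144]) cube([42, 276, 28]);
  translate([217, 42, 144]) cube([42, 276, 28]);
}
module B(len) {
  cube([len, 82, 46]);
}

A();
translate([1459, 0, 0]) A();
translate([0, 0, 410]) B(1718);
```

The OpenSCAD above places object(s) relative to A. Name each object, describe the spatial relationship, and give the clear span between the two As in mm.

A is a stool. B is a beam. A beam spans the tops of two stools. The clear span between the two stools is 1200 mm.

Second stool starts at x = 1459; first ends at x = 259; clear span = 1459 − 259 = 1200 mm.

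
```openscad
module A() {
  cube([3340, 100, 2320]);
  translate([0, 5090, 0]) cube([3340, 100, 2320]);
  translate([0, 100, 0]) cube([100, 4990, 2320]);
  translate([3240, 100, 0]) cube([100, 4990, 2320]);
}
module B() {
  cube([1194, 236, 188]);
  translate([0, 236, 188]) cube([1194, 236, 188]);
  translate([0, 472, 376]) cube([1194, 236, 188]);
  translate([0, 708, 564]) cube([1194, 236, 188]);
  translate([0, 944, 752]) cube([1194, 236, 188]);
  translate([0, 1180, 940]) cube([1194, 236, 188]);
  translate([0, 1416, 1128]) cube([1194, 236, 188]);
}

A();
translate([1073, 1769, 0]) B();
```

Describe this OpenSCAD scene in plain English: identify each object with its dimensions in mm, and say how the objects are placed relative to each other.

A is the wall frame of a small rectangular building: four walls, each 2320 mm tall and 100 mm thick, enclosing a footprint 3340 mm (x) by 5190 mm (y) outside-to-outside, with no floor or roof. The front and back walls (the −y and +y sides) span the full width; the two side walls fit between them.

B is a run of 7 identical solid stair steps. Each tread is 1194×236 mm and each step block is 188 mm high. Step 1 rests on the floor; step k is offset from step 1 by (k−1)×236 mm in y and (k−1)×188 mm in z.

The staircase sits inside the house frame, centred.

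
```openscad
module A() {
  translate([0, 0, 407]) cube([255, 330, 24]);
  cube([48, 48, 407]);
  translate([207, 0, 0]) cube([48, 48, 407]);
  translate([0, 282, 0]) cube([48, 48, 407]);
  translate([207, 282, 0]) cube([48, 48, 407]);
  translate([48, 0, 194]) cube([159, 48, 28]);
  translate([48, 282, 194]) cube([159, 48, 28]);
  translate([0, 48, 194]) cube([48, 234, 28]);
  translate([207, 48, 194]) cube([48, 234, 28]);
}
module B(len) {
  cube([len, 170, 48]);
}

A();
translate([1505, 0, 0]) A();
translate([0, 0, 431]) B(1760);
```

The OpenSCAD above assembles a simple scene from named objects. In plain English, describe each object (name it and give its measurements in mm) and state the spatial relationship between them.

A is a four-legged stool. The seat is 255×330 mm, 24 mm thick, top at z = 431 mm. It stands on four square legs, each 48×48 mm in cross-section, from z = 0 to the seat underside, each flush with a corner of the seat. Four stretchers, 48 mm wide and 28 mm tall, connect adjacent legs with their undersides at z = 194 mm, each running between the inner faces of the legs it joins and aligned with the legs' outer faces on the other axis.

B is a rectangular beam 1760 mm long (x), 170 mm deep (y), 48 mm thick (z).

The beam spans the tops of two stools placed 1250 mm apart, resting at z = 431 mm.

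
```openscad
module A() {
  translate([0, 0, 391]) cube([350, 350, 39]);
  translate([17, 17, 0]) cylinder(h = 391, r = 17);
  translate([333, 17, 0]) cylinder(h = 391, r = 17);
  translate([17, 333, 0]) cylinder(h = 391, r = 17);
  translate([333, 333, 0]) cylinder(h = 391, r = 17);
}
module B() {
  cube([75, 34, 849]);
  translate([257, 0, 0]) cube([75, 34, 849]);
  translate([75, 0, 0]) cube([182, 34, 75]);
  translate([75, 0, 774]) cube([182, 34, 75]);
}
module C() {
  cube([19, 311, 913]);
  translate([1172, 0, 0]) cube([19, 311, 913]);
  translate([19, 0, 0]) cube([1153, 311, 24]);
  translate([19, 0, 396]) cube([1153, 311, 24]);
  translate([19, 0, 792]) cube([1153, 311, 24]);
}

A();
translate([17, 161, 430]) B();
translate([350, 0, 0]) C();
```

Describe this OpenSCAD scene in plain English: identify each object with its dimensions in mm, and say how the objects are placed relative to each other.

A is a four-legged stool. The seat is a 350×350×39 mm slab whose top surface is at z = 430 mm; four round legs, each 34 mm in diameter, run from the floor (z = 0) to the underside of the seat, each leg's axis is inset half a diameter from the nearest pair of seat edges (so the leg's bounding box is flush with the corner).

B is a rectangular picture frame lying in the x–z plane (depth along y). The opening is 182 mm wide (x) by 699 mm tall (z), surrounded by a border 75 mm wide on all four sides. The frame is 34 mm deep and is made of two full-height vertical stiles with two horizontal rails fitted between them.

C is an open bookshelf. Two side panels, each 19 mm thick, 311 mm deep and 913 mm tall, stand 1191 mm apart (outside-to-outside). Between them sit 3 shelves, each 24 mm thick and 311 mm deep, spanning the full gap between the sides. The bottom shelf rests on the floor (its underside at z = 0) and the clear gap between one shelf's top and the next shelf's underside is 372 mm.

The picture frame is on top of the stool. The bookshelf is against the stool's +x side, with their −y faces flush.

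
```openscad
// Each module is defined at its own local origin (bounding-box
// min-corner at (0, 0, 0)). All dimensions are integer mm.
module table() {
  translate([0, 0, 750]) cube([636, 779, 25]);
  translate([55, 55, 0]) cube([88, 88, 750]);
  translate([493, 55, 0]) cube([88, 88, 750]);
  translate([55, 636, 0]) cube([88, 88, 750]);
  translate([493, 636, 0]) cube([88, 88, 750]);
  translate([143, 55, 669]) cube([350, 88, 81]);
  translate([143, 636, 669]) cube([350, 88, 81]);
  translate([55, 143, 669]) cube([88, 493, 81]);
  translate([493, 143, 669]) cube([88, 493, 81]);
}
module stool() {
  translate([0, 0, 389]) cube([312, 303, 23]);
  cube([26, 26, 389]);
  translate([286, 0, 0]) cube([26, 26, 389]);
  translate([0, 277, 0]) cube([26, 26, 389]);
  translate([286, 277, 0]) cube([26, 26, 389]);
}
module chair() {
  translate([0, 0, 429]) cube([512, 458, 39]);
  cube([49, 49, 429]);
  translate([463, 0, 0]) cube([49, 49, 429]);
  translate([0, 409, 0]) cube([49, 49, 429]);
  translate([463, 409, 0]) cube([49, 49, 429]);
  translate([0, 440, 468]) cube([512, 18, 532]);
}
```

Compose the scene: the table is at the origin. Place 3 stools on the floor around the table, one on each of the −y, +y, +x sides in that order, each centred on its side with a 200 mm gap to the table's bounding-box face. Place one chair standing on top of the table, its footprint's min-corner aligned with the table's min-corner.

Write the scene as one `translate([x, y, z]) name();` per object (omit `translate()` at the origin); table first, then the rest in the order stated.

table();
translate([162, -503, 0]) stool();
translate([162, 979, 0]) stool();
translate([836, 238, 0]) stool();
translate([0, 0, 775]) chair();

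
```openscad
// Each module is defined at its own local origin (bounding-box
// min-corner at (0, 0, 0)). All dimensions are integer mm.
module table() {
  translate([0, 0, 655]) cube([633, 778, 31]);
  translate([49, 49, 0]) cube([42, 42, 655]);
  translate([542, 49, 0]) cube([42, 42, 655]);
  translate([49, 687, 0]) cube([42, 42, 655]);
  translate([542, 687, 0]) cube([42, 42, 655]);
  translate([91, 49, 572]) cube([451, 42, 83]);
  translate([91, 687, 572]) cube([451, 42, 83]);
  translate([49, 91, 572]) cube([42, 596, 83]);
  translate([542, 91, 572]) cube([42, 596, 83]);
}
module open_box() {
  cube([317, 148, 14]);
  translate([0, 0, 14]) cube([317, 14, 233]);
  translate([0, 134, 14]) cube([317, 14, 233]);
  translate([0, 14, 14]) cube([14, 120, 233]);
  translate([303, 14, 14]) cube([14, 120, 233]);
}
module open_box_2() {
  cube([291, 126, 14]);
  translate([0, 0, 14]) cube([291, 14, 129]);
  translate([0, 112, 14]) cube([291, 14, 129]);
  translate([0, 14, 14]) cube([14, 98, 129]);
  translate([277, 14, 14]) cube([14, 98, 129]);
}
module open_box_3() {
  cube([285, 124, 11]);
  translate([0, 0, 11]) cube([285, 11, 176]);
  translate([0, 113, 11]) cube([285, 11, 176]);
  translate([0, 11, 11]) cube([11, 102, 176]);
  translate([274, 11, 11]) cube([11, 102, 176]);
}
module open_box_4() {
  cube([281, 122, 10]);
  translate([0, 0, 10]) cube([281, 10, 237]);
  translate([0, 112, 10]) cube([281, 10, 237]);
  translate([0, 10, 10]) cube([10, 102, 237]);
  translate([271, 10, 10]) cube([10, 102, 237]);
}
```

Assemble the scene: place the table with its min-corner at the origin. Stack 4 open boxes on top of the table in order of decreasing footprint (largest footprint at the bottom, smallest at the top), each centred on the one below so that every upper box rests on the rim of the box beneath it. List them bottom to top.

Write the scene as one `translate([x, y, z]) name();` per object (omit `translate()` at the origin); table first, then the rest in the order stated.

table();
translate([158, 315, 686]) open_box();
translate([171, 326, 933]) open_box_2();
translate([174, 327, 1076]) open_box_3();
translate([176, 328, 1263]) open_box_4();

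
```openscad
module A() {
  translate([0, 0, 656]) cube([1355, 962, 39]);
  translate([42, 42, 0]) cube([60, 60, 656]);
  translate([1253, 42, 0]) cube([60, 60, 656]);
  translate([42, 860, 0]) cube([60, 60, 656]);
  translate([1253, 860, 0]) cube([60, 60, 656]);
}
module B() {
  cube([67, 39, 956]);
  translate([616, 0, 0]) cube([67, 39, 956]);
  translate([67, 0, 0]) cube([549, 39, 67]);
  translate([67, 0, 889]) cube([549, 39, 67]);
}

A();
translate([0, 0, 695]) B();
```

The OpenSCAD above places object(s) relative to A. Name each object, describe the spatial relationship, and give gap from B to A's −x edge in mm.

A is a table. B is a picture frame. The picture frame is on top of the table. The gap from the picture frame to the table's −x edge is 0 mm.

The picture frame's min-x is at 0; the table's min-x is 0; gap = 0 mm.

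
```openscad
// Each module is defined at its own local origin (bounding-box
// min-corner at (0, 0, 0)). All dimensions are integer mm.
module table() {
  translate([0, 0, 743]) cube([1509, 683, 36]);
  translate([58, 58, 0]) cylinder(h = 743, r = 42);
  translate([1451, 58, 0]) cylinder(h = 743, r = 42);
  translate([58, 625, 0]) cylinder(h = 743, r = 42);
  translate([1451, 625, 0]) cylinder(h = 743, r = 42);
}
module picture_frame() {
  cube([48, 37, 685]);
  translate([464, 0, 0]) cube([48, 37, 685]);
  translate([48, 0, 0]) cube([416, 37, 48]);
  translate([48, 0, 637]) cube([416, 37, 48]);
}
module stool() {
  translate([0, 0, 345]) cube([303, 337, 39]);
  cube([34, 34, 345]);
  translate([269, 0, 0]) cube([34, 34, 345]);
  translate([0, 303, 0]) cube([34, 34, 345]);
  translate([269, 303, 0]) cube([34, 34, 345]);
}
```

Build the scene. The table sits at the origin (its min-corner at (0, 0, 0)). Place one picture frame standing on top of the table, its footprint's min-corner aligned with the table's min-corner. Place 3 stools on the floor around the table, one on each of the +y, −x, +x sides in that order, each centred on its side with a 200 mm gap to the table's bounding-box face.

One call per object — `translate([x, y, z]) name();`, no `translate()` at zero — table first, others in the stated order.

table();
translate([0, 0, 779]) picture_frame();
translate([603, 883, 0]) stool();
translate([-503, 173, 0]) stool();
translate([1709, 173, 0]) stool();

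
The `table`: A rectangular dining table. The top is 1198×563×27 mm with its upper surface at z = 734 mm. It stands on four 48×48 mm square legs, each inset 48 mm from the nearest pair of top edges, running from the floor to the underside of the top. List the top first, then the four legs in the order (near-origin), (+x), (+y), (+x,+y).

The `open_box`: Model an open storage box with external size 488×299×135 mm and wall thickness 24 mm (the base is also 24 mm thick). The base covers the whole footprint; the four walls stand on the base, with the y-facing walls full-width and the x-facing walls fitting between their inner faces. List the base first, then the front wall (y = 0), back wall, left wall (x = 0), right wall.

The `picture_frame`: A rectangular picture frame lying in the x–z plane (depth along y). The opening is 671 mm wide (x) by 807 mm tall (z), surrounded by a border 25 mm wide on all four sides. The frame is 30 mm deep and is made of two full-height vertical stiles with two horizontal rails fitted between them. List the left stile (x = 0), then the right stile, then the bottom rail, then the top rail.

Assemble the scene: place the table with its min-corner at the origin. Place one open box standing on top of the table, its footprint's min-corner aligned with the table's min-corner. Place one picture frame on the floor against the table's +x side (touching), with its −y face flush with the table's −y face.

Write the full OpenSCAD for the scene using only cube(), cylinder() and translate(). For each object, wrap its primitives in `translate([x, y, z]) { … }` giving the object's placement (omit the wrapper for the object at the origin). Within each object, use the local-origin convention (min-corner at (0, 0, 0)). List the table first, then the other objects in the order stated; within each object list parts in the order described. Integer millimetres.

translate([0, 0, 707]) cube([1198, 563, 27]);
translate([48, 48, 0]) cube([48, 48, 707]);
translate([1102, 48, 0]) cube([48, 48, 707]);
translate([48, 467, 0]) cube([48, 48, 707]);
translate([1102, 467, 0]) cube([48, 48, 707]);
translate([0, 0, 734]) {
  cube([488, 299, 24]);
  translate([0, 0, 24]) cube([488, 24, 111]);
  translate([0, 275, 24]) cube([488, 24, 111]);
  translate([0, 24, 24]) cube([24, 251, 111]);
  translate([464, 24, 24]) cube([24, 251, 111]);
}
translate([1198, 0, 0]) {
  cube([25, 30, 857]);
  translate([696, 0, 0]) cube([25, 30, 857]);
  translate([25, 0, 0]) cube([671, 30, 25]);
  translate([25, 0, 832]) cube([671, 30, 25]);
}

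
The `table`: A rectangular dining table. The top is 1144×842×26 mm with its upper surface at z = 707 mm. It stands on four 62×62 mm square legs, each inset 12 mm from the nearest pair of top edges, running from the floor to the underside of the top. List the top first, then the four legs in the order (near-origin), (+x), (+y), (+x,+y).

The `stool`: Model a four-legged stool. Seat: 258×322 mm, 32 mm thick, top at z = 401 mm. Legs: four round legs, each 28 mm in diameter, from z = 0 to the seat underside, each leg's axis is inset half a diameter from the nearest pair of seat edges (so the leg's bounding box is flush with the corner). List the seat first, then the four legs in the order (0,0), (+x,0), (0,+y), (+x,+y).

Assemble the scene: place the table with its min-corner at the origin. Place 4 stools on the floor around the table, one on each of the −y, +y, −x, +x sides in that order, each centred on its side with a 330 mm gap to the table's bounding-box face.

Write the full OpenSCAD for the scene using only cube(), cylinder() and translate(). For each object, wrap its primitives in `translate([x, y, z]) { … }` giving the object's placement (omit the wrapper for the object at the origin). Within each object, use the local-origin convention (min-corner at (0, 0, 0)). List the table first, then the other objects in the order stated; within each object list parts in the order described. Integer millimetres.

translate([0, 0, 681]) cube([1144, 842, 26]);
translate([12, 12, 0]) cube([62, 62, 681]);
translate([1070, 12, 0]) cube([62, 62, 681]);
translate([12, 768, 0]) cube([62, 62, 681]);
translate([1070, 768, 0]) cube([62, 62, 681]);
translate([443, -652, 0]) {
  translate([0, 0, 369]) cube([258, 322, 32]);
  translate([14, 14, 0]) cylinder(h = 369, r = 14);
  translate([244, 14, 0]) cylinder(h = 369, r = 14);
  translate([14, 308, 0]) cylinder(h = 369, r = 14);
  translate([244, 308, 0]) cylinder(h = 369, r = 14);
}
translate([443, 1172, 0]) {
  translate([0, 0, 369]) cube([258, 322, 32]);
  translate([14, 14, 0]) cylinder(h = 369, r = 14);
  translate([244, 14, 0]) cylinder(h = 369, r = 14);
  translate([14, 308, 0]) cylinder(h = 369, r = 14);
  translate([244, 308, 0]) cylinder(h = 369, r = 14);
}
translate([-588, 260, 0]) {
  translate([0, 0, 369]) cube([258, 322, 32]);
  translate([14, 14, 0]) cylinder(h = 369, r = 14);
  translate([244, 14, 0]) cylinder(h = 369, r = 14);
  translate([14, 308, 0]) cylinder(h = 369, r = 14);
  translate([244, 308, 0]) cylinder(h = 369, r = 14);
}
translate([1474, 260, 0]) {
  translate([0, 0, 369]) cube([258, 322, 32]);
  translate([14, 14, 0]) cylinder(h = 369, r = 14);
  translate([244, 14, 0]) cylinder(h = 369, r = 14);
  translate([14, 308, 0]) cylinder(h = 369, r = 14);
  translate([244, 308, 0]) cylinder(h = 369, r = 14);
}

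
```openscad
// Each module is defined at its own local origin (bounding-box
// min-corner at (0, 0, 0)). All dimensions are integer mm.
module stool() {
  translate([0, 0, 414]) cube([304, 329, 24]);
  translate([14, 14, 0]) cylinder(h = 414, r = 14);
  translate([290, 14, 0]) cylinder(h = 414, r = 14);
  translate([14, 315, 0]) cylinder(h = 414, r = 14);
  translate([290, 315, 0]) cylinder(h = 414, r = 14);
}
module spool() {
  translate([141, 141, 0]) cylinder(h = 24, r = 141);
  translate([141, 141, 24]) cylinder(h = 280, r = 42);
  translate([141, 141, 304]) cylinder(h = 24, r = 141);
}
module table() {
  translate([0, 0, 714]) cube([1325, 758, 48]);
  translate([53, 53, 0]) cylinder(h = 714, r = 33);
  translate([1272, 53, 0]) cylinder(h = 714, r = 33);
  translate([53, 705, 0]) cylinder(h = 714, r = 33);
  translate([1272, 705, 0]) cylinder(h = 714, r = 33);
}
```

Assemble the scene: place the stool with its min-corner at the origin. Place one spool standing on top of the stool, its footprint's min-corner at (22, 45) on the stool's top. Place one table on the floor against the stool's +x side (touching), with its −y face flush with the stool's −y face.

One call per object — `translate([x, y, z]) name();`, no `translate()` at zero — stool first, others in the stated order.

stool();
translate([22, 45, 438]) spool();
translate([304, 0, 0]) table();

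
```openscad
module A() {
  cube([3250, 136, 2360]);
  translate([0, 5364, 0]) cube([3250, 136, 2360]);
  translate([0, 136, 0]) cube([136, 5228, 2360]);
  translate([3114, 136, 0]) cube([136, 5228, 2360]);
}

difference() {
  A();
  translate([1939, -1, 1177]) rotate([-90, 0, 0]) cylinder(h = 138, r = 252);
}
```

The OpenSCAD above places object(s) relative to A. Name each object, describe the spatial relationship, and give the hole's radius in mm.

The subtracted cylinder has r = 252 mm.

A is a house frame. The house frame has a circular hole through its front wall. The hole's radius is 252 mm.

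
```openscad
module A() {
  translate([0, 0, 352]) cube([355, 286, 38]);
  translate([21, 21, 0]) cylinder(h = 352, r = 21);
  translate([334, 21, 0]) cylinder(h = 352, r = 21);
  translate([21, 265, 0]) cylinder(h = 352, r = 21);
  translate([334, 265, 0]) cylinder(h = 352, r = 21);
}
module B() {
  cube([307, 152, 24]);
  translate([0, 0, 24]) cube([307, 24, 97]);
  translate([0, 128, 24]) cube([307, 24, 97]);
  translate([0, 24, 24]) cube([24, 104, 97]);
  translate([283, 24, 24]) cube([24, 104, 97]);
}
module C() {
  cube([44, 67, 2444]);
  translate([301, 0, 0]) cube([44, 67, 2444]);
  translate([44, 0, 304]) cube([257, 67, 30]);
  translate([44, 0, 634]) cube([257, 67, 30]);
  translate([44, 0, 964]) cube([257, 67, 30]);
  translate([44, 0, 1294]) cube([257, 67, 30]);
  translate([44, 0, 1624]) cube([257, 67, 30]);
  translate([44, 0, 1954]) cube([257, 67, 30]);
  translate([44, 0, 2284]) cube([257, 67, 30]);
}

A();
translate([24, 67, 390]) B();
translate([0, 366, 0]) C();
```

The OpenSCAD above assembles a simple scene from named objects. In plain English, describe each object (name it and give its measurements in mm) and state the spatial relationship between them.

A is a four-legged stool. The seat is 355×286 mm, 38 mm thick, top at z = 390 mm. It stands on four round legs, each 42 mm in diameter, from z = 0 to the seat underside, each leg's axis is inset half a diameter from the nearest pair of seat edges (so the leg's bounding box is flush with the corner).

B is an open-topped rectangular box: outside dimensions 307×152×121 mm, with a uniform wall and base thickness of 24 mm. The base is a full 307×152 slab on the floor; four walls sit on top of the base. The front and back walls (the −y and +y sides) span the full width; the two side walls fit between them.

C is a straight ladder. Two 44×67 mm vertical rails, 2444 mm tall, stand 345 mm apart (outside-to-outside) with their front faces coplanar on the −y side. 7 rungs, each 67 mm deep and 30 mm tall, span between the inner faces of the rails, front faces flush with the rails. The lowest rung's underside is at z = 304 mm and rungs are spaced 330 mm apart (underside to underside).

The open box is on top of the stool, centred. The ladder is on the floor beside the stool on its +y side.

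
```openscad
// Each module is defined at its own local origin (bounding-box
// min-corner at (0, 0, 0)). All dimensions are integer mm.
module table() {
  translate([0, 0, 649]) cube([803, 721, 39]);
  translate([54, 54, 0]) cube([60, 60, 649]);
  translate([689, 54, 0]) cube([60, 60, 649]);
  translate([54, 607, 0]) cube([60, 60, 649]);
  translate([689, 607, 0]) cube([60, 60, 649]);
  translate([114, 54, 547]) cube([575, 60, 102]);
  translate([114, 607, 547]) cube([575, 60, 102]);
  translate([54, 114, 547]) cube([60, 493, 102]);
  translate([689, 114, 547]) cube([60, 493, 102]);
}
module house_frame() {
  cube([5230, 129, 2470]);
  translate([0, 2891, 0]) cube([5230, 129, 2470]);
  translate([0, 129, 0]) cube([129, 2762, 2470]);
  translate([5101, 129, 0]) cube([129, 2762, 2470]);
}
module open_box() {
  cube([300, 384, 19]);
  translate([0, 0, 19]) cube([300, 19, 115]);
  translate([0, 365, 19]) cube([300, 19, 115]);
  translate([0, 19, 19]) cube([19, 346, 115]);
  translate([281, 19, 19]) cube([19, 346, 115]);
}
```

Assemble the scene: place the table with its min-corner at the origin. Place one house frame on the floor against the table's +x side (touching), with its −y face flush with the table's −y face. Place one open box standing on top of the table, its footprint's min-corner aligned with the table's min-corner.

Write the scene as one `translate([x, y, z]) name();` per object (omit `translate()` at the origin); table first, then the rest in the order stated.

table();
translate([803, 0, 0]) house_frame();
translate([0, 0, 688]) open_box();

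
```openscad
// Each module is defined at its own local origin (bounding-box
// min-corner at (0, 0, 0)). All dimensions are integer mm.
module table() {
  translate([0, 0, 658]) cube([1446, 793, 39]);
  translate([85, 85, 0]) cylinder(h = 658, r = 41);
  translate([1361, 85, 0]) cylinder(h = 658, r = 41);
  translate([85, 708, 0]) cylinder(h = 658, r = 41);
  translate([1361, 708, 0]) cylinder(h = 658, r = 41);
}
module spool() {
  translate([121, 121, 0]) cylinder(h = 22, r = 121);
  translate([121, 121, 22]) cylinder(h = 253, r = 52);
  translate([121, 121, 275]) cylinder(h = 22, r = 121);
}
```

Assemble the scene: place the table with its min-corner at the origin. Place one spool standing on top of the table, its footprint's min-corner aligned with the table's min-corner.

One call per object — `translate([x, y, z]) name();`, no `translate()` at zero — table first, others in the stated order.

table();
translate([0, 0, 697]) spool();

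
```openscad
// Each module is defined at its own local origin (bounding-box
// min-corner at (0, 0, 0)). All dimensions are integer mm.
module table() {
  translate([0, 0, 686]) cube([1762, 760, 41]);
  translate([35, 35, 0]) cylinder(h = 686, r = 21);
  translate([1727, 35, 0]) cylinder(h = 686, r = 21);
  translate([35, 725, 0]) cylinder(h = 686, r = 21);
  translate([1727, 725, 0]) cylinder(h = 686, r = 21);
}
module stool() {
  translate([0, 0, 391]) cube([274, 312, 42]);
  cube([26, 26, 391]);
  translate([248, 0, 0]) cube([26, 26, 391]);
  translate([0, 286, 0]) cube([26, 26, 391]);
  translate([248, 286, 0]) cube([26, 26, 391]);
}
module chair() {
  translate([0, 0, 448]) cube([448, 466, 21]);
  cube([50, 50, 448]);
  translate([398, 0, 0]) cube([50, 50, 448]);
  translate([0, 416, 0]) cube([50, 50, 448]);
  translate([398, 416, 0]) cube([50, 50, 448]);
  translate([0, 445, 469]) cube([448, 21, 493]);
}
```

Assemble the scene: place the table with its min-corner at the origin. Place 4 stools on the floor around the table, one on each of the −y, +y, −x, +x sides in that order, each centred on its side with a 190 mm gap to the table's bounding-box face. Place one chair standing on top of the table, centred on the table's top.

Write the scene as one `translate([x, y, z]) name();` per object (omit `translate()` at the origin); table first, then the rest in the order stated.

table();
translate([744, -502, 0]) stool();
translate([744, 950, 0]) stool();
translate([-464, 224, 0]) stool();
translate([1952, 224, 0]) stool();
translate([657, 147, 727]) chair();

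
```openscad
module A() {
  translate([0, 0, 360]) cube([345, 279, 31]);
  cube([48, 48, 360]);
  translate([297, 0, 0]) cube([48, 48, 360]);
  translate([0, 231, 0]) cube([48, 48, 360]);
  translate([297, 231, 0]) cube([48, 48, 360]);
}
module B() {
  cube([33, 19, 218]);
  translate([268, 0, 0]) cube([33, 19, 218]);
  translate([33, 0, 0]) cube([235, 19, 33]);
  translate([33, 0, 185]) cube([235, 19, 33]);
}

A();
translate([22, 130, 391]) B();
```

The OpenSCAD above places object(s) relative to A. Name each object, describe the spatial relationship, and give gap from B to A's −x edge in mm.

A is a stool. B is a picture frame. The picture frame is on top of the stool, centred. The gap from the picture frame to the stool's −x edge is 22 mm.

The picture frame's min-x is at 22; the stool's min-x is 0; gap = 22 mm.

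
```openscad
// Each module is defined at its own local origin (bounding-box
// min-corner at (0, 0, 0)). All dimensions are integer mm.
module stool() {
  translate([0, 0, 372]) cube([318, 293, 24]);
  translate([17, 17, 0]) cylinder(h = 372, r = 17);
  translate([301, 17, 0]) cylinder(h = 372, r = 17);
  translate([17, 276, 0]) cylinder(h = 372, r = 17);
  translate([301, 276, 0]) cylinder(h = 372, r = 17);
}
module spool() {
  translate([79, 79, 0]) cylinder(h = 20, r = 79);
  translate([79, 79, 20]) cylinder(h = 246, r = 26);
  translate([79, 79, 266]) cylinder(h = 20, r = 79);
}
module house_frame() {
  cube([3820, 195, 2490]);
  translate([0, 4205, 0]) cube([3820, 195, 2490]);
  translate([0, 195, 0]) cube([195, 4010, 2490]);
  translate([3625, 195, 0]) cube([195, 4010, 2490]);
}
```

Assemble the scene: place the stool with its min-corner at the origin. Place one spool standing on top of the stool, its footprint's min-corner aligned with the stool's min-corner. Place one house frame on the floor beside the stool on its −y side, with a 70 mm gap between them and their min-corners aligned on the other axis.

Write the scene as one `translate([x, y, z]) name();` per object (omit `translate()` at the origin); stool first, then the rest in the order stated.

stool();
translate([0, 0, 396]) spool();
translate([0, -4470, 0]) house_frame();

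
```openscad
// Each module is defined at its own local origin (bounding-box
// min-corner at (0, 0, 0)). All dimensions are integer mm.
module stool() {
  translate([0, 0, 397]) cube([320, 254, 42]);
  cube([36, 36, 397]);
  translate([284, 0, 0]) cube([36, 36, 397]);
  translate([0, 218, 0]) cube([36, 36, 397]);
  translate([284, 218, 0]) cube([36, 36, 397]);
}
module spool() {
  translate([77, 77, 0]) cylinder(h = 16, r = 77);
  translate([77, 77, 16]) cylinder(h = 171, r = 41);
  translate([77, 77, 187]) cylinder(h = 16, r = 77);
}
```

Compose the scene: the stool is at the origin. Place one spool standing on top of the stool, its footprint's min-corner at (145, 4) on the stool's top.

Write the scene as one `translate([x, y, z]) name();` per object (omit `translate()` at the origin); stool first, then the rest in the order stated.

stool();
translate([145, 4, 439]) spool();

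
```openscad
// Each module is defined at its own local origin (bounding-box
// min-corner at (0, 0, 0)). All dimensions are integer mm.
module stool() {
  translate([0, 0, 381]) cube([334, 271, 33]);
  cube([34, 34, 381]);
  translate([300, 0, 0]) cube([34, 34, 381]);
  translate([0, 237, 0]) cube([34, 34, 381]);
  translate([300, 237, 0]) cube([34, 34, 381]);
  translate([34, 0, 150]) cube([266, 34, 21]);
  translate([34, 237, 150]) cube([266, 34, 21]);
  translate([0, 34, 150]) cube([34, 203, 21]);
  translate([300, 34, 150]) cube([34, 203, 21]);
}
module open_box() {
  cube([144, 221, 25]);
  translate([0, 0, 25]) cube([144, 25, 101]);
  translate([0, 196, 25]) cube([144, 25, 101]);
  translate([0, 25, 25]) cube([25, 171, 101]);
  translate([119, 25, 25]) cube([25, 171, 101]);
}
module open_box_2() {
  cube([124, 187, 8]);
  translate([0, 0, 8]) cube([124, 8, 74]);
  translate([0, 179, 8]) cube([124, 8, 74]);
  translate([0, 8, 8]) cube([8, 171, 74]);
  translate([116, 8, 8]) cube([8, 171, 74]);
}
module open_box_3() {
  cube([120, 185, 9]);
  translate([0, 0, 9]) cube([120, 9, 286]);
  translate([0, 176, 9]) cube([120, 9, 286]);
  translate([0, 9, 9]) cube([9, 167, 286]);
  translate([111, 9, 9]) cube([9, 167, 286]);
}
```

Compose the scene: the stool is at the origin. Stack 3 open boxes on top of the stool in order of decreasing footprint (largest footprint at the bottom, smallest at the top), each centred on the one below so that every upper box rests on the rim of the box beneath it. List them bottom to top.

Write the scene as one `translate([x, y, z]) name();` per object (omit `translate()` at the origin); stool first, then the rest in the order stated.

stool();
translate([95, 25, 414]) open_box();
translate([105, 42, 540]) open_box_2();
translate([107, 43, 622]) open_box_3();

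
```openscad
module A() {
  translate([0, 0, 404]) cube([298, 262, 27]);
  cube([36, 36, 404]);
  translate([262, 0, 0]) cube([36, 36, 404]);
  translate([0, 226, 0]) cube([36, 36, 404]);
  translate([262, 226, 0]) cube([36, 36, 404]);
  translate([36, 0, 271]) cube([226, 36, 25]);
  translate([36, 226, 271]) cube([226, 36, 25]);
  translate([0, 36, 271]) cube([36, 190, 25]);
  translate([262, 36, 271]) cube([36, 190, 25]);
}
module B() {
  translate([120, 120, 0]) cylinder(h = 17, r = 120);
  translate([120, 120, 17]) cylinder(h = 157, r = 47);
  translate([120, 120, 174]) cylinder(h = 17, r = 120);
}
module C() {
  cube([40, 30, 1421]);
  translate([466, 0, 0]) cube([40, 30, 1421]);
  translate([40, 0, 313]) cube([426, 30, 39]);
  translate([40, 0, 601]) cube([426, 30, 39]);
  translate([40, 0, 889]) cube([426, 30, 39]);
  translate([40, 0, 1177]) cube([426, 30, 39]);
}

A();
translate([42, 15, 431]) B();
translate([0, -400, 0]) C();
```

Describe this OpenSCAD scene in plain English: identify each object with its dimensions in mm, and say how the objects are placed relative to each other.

A is a four-legged stool. The seat is 298×262 mm, 27 mm thick, top at z = 431 mm. It stands on four square legs, each 36×36 mm in cross-section, from z = 0 to the seat underside, each flush with a corner of the seat. Four stretchers, 36 mm wide and 25 mm tall, connect adjacent legs with their undersides at z = 271 mm, each running between the inner faces of the legs it joins and aligned with the legs' outer faces on the other axis.

B is a spool: two coaxial disc flanges of radius 120 mm and thickness 17 mm, joined by a core cylinder of radius 47 mm and height 157 mm. The lower flange rests on z = 0 and the three cylinders share a vertical axis.

C is a wooden ladder with two side rails of 40×30 mm section and 1421 mm height, set 506 mm apart overall. Between them run 4 rectangular rungs (30 mm deep, 39 mm thick), front faces flush with the rails' −y face. The bottom of the first rung is 313 mm above the floor and each subsequent rung is 288 mm higher than the one below.

The spool is on top of the stool. The ladder is on the floor beside the stool on its −y side.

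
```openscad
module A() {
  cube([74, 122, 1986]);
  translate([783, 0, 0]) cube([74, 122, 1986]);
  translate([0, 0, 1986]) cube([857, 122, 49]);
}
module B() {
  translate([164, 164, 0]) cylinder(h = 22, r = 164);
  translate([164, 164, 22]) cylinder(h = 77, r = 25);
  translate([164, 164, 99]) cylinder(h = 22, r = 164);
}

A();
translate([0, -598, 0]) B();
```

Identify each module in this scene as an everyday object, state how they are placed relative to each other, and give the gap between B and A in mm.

A is a door frame. B is a spool. The spool is on the floor beside the door frame on its −y side. The gap between the spool and the door frame is 270 mm.

The spool's nearest face is 270 mm from the door frame's −y face.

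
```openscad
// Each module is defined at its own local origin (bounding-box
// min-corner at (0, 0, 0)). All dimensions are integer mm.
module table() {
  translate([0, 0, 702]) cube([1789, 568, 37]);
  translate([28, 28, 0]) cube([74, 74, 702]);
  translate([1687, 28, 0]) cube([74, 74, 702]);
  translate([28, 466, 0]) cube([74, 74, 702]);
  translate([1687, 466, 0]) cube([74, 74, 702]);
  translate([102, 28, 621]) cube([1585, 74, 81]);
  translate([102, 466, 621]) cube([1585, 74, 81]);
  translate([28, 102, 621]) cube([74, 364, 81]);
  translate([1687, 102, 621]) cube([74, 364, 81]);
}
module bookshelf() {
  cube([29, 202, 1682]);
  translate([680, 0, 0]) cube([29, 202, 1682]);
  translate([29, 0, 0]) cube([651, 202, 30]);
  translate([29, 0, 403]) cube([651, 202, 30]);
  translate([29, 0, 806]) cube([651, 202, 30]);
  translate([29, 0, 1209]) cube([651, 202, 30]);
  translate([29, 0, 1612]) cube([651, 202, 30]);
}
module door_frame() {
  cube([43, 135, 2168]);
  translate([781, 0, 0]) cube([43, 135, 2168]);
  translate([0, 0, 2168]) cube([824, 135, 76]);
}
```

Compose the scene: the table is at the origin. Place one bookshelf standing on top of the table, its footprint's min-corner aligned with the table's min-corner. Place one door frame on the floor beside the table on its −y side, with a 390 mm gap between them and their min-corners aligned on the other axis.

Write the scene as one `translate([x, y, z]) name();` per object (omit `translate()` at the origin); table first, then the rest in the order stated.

table();
translate([0, 0, 739]) bookshelf();
translate([0, -525, 0]) door_frame();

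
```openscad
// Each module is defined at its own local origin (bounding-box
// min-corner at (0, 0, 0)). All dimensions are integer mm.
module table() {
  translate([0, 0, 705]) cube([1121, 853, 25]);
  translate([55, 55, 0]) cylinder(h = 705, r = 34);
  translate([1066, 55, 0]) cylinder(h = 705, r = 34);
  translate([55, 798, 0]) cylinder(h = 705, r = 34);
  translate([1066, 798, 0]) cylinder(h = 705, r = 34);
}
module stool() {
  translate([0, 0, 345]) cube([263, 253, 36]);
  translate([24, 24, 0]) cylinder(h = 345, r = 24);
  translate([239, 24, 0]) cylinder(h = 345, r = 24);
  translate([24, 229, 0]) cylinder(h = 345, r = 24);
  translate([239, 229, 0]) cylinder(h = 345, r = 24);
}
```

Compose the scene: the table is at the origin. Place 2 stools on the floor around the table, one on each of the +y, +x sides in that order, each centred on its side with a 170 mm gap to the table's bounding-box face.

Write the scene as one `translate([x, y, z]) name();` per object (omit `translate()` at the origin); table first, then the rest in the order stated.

table();
translate([429, 1023, 0]) stool();
translate([1291, 300, 0]) stool();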